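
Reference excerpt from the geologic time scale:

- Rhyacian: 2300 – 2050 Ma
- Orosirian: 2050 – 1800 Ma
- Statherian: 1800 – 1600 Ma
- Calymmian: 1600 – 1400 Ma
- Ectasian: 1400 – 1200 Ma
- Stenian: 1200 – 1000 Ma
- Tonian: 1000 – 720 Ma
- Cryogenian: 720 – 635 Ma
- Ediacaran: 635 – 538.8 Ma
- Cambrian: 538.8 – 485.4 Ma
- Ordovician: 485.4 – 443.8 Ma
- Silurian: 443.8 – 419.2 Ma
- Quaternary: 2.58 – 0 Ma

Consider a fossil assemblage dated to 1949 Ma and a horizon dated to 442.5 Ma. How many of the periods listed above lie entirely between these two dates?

1949 Ma sits inside the Orosirian (2050–1800) and 442.5 Ma inside the Silurian (443.8–419.2); neither of those is wholly between the two dates.
The listed periods lying completely between them are Statherian, Calymmian, Ectasian, Stenian, Tonian, Cryogenian, Ediacaran, Cambrian, Ordovician — 9 in all.

9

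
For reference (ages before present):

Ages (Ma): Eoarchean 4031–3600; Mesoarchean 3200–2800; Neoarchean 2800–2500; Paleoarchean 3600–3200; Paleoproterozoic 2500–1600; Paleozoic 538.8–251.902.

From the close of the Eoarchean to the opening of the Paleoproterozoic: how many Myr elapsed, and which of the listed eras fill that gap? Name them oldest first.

1100 million years; Paleoarchean, Mesoarchean, Neoarchean

End of Eoarchean = 3600 Ma; start of Paleoproterozoic = 2500 Ma.
Gap = 3600 − 2500 = 1100 Myr.
Eras wholly inside 3600–2500 Ma: Paleoarchean (3600–3200), Mesoarchean (3200–2800), Neoarchean (2800–2500).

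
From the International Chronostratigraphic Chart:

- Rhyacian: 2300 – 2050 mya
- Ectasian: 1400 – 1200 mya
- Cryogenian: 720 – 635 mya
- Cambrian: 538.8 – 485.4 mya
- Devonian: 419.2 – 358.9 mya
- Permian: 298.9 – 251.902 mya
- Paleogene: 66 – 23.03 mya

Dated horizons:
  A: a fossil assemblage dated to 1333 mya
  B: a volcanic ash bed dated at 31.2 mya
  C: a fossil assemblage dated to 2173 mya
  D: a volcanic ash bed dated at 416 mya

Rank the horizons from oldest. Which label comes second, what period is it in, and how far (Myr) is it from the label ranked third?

Sorted oldest-first by Ma: C (2173), A (1333), D (416), B (31.2).
The second oldest is A at 1333 Ma, which lies in 1400–1200 Ma: the Ectasian.
The third oldest is D at 416 Ma; separation = |1333 − 416| = 917 Myr.

A, in the Ectasian; 917 million years to D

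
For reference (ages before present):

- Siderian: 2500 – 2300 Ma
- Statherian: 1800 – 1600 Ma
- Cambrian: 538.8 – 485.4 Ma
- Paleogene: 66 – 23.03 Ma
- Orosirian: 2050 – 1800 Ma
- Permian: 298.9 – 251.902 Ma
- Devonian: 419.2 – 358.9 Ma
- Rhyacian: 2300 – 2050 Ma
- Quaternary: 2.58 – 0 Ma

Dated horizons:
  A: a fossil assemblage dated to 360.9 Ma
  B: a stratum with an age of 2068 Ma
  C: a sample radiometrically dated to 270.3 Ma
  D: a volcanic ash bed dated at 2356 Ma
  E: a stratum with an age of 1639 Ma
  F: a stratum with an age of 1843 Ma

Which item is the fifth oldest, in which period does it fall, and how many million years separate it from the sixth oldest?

A, in the Devonian; 90.6 million years to C

Larger Ma means older, so oldest first: D 2356 > B 2068 > F 1843 > E 1639 > A 360.9 > C 270.3.
Counting 5 along gives A (360.9 Ma); the excerpt puts that inside the Devonian, 419.2–358.9 Ma.
Next in line is C (270.3 Ma), and 360.9 − 270.3 = 90.6 Myr.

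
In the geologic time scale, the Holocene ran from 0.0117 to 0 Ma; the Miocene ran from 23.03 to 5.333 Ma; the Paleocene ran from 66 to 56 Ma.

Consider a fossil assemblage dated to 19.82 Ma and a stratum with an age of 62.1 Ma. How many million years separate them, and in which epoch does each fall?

42.28 million years apart; the first in the Miocene, the second in the Paleocene

Elapsed time: 62.1 − 19.82 = 42.28 Myr.
19.82 Ma lies within 23.03–5.333 Ma: Miocene.
62.1 Ma lies within 66–56 Ma: Paleocene.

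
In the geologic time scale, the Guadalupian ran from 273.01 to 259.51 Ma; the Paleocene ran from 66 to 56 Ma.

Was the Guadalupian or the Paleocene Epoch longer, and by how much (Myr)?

Guadalupian: 273.01 − 259.51 = 13.5 Myr.
Paleocene: 66 − 56 = 10 Myr.
Difference: 13.5 − 10 = 3.5 Myr, so the Guadalupian was longer.

Guadalupian, by 3.5 million years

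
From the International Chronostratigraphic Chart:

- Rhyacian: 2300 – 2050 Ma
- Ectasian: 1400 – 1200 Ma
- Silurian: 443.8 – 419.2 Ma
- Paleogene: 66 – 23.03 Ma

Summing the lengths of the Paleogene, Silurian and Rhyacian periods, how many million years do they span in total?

317.57 million years

Duration is start − end for each: (66 − 23.03) + (443.8 − 419.2) + (2300 − 2050).
That is 42.97 + 24.6 + 250, which totals 317.57 million years.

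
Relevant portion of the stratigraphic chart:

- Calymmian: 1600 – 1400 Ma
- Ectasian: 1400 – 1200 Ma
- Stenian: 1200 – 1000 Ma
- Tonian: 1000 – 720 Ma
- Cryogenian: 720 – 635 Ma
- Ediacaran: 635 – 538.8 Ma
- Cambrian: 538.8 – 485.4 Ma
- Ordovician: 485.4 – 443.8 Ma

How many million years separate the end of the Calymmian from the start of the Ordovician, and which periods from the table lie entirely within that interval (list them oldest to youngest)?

914.6 million years; Ectasian, Stenian, Tonian, Cryogenian, Ediacaran, Cambrian

The Calymmian closes at 1400 Ma and the Ordovician opens at 485.4 Ma, so the interval is 1400 − 485.4 = 914.6 Myr.
A period fits inside if it starts at or after 1400 Ma and ends at or before 485.4 Ma; oldest first that gives Ectasian, Stenian, Tonian, Cryogenian, Ediacaran, Cambrian.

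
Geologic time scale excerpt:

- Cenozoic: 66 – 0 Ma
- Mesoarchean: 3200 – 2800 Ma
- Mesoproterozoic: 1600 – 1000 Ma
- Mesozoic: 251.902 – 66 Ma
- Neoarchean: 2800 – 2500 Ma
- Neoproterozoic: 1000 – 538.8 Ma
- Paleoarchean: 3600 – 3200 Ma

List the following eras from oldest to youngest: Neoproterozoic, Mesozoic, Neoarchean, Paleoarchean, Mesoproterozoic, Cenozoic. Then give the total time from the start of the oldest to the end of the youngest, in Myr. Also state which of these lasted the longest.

Paleoarchean, Neoarchean, Mesoproterozoic, Neoproterozoic, Mesozoic, Cenozoic; total span 3600 Myr; longest is Mesoproterozoic

Start ages (Ma): Paleoarchean 3600, Neoarchean 2800, Mesoproterozoic 1600, Neoproterozoic 1000, Mesozoic 251.902, Cenozoic 66.
Ordered oldest to youngest: Paleoarchean, Neoarchean, Mesoproterozoic, Neoproterozoic, Mesozoic, Cenozoic.
Span = 3600 − 0 = 3600 Myr.
Durations: Neoarchean 300, Mesozoic 185.902, Cenozoic 66, Neoproterozoic 461.2, Paleoarchean 400, Mesoproterozoic 600 → longest is Mesoproterozoic (600 Myr).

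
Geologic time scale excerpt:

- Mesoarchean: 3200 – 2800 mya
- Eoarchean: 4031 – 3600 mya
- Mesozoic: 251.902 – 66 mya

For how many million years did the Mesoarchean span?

3200 − 2800 = 400 million years.

400 million years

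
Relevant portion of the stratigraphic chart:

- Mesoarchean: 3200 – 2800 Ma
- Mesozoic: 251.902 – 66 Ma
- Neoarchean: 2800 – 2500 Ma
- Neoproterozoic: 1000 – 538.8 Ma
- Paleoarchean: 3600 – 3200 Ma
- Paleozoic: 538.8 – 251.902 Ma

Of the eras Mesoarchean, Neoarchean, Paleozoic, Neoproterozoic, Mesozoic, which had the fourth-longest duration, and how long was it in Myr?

Start − end for each: Mesoarchean 3200 − 2800 = 400; Neoarchean 2800 − 2500 = 300; Paleozoic 538.8 − 251.902 = 286.898; Neoproterozoic 1000 − 538.8 = 461.2; Mesozoic 251.902 − 66 = 185.902.
Ranking these from longest: Neoproterozoic > Mesoarchean > Neoarchean > Paleozoic > Mesozoic.
Position 4 in that ranking is Paleozoic, which lasted 286.898 Myr.

Paleozoic, 286.898 million years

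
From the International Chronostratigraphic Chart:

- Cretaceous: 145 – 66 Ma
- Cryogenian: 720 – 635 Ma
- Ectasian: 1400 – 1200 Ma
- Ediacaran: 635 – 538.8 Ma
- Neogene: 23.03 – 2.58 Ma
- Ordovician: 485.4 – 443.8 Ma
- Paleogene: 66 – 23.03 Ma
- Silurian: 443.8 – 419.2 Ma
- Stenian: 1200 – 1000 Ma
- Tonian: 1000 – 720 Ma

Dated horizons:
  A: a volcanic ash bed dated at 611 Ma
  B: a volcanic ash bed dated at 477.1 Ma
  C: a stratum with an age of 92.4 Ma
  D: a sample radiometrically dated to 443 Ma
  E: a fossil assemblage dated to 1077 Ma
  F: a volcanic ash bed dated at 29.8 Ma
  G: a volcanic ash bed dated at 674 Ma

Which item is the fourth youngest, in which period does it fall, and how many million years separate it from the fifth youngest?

Smaller Ma means younger, so youngest first: F 29.8 < C 92.4 < D 443 < B 477.1 < A 611 < G 674 < E 1077.
Counting 4 along gives B (477.1 Ma); the excerpt puts that inside the Ordovician, 485.4–443.8 Ma.
Next in line is A (611 Ma), and 611 − 477.1 = 133.9 Myr.

B, in the Ordovician; 133.9 million years to A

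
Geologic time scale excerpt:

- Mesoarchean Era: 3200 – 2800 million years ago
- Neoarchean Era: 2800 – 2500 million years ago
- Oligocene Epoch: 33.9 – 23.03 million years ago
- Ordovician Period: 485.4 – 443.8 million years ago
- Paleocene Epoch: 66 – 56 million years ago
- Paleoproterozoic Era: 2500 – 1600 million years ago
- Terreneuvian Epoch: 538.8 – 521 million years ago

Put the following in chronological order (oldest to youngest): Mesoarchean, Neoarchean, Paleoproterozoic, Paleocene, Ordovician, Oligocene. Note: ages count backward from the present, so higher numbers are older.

Mesoarchean, then Neoarchean, then Paleoproterozoic, then Ordovician, then Paleocene, then Oligocene

Sorting by start age (descending Ma, since larger Ma = older): Mesoarchean start 3200, Neoarchean start 2800, Paleoproterozoic start 2500, Ordovician start 485.4, Paleocene start 66, Oligocene start 33.9.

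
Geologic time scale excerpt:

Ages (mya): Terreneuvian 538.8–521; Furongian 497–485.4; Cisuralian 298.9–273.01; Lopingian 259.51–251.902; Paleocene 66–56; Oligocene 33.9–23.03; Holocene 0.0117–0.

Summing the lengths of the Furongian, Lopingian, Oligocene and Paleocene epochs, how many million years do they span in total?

40.078 million years

Duration is start − end for each: (497 − 485.4) + (259.51 − 251.902) + (33.9 − 23.03) + (66 − 56).
That is 11.6 + 7.608 + 10.87 + 10, which totals 40.078 million years.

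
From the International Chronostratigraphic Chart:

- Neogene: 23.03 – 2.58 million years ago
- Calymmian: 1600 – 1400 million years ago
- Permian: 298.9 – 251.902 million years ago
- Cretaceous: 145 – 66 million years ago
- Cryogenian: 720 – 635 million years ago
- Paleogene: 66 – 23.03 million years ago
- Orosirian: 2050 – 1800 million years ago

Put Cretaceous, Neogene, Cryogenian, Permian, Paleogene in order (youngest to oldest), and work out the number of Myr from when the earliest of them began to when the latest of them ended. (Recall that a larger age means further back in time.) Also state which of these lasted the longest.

Neogene, Paleogene, Cretaceous, Permian, Cryogenian; total span 717.42 Myr; longest is Cryogenian

Start ages (Ma): Cryogenian 720, Permian 298.9, Cretaceous 145, Paleogene 66, Neogene 23.03.
Ordered youngest to oldest: Neogene, Paleogene, Cretaceous, Permian, Cryogenian.
Span = 720 − 2.58 = 717.42 Myr.
Durations: Paleogene 42.97, Cryogenian 85, Cretaceous 79, Permian 46.998, Neogene 20.45 → longest is Cryogenian (85 Myr).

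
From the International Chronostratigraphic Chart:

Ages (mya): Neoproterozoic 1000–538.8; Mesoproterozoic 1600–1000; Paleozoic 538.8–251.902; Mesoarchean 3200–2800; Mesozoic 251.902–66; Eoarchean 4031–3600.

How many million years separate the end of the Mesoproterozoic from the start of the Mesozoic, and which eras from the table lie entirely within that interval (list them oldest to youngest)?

The Mesoproterozoic closes at 1000 Ma and the Mesozoic opens at 251.902 Ma, so the interval is 1000 − 251.902 = 748.098 Myr.
An era fits inside if it starts at or after 1000 Ma and ends at or before 251.902 Ma; oldest first that gives Neoproterozoic, Paleozoic.

748.098 million years; Neoproterozoic, Paleozoic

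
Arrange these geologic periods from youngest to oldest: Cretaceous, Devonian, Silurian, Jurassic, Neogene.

Era membership (oldest first within each) — Paleozoic: Silurian, Devonian; Mesozoic: Jurassic, Cretaceous; Cenozoic: Neogene. Paleozoic precedes Mesozoic, which precedes Cenozoic. Concatenating the groups in that era order and then reversing gives youngest to oldest.

Neogene, Cretaceous, Jurassic, Devonian, Silurian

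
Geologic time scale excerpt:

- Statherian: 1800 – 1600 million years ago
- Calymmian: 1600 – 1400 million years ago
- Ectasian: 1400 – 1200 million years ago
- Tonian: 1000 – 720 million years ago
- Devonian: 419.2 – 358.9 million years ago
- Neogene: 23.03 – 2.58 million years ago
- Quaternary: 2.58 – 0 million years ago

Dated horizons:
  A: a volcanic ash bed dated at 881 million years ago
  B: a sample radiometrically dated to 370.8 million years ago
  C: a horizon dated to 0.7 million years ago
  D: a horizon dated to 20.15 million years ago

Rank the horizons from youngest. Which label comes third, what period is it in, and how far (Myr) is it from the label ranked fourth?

B, in the Devonian; 510.2 million years to A

Smaller Ma means younger, so youngest first: C 0.7 < D 20.15 < B 370.8 < A 881.
Counting 3 along gives B (370.8 Ma); the excerpt puts that inside the Devonian, 419.2–358.9 Ma.
Next in line is A (881 Ma), and 881 − 370.8 = 510.2 Myr.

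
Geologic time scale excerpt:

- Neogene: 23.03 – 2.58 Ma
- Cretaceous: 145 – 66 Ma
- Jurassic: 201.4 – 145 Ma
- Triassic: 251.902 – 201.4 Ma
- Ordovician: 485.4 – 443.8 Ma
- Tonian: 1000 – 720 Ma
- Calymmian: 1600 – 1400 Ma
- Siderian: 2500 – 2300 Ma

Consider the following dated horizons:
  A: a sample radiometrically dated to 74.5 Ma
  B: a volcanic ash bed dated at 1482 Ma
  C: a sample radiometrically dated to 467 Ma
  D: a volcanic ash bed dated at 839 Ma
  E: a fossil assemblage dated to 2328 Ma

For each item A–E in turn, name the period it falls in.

A — Cretaceous; B — Calymmian; C — Ordovician; D — Tonian; E — Siderian

A: 74.5 Ma lies in 145–66 Ma, so Cretaceous.
B: 1482 Ma lies in 1600–1400 Ma, so Calymmian.
C: 467 Ma lies in 485.4–443.8 Ma, so Ordovician.
D: 839 Ma lies in 1000–720 Ma, so Tonian.
E: 2328 Ma lies in 2500–2300 Ma, so Siderian.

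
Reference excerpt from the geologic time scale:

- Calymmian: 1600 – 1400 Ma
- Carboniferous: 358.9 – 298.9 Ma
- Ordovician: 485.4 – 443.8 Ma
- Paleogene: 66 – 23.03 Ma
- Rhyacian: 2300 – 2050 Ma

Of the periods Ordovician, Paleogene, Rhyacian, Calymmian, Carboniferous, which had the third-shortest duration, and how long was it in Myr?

Carboniferous, 60 million years

Durations: Ordovician 41.6; Paleogene 42.97; Rhyacian 250; Calymmian 200; Carboniferous 60 Myr.
Sorted shortest-first: Ordovician (41.6), Paleogene (42.97), Carboniferous (60), Calymmian (200), Rhyacian (250).
The third shortest is Carboniferous at 60 Myr.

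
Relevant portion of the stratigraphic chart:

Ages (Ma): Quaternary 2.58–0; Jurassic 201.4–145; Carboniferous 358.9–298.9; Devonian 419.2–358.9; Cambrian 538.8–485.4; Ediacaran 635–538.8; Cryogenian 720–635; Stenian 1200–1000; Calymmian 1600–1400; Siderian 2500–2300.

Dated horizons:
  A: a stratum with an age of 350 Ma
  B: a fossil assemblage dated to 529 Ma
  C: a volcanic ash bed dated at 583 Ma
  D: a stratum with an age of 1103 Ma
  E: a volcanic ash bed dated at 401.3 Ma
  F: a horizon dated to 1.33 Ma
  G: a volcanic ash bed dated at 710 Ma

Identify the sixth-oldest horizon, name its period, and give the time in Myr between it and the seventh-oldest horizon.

Larger Ma means older, so oldest first: D 1103 > G 710 > C 583 > B 529 > E 401.3 > A 350 > F 1.33.
Counting 6 along gives A (350 Ma); the excerpt puts that inside the Carboniferous, 358.9–298.9 Ma.
Next in line is F (1.33 Ma), and 350 − 1.33 = 348.67 Myr.

A, in the Carboniferous; 348.67 million years to F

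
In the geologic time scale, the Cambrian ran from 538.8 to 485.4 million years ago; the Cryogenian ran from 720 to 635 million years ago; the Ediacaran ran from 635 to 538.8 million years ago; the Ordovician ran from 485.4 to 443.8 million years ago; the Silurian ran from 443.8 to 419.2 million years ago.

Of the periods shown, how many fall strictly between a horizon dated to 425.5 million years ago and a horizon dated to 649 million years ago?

649 Ma sits inside the Cryogenian (720–635) and 425.5 Ma inside the Silurian (443.8–419.2); neither of those is wholly between the two dates.
The listed periods lying completely between them are Ediacaran, Cambrian, Ordovician — 3 in all.

3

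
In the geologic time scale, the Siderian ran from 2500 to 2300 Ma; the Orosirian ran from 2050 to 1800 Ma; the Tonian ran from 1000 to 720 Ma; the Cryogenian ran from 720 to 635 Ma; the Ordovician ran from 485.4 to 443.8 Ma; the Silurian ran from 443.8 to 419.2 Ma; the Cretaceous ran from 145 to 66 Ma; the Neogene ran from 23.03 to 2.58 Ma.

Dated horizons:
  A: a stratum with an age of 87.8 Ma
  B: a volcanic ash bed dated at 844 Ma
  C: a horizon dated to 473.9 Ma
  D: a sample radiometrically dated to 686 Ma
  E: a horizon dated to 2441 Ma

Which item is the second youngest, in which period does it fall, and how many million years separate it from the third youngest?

C, in the Ordovician; 212.1 million years to D

Smaller Ma means younger, so youngest first: A 87.8 < C 473.9 < D 686 < B 844 < E 2441.
Counting 2 along gives C (473.9 Ma); the excerpt puts that inside the Ordovician, 485.4–443.8 Ma.
Next in line is D (686 Ma), and 686 − 473.9 = 212.1 Myr.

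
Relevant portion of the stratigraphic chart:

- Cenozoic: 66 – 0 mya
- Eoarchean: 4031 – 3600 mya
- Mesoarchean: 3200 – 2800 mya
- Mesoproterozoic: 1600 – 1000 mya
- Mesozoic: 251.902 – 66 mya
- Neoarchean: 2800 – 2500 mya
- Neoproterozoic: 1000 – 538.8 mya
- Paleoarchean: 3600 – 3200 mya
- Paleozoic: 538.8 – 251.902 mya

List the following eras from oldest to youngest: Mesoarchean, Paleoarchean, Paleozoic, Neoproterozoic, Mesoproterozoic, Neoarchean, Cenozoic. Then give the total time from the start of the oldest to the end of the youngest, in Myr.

From the excerpt: Mesoarchean 3200–2800; Paleoarchean 3600–3200; Paleozoic 538.8–251.902; Neoproterozoic 1000–538.8; Mesoproterozoic 1600–1000; Neoarchean 2800–2500; Cenozoic 66–0 (Ma).
Larger Ma is earlier, so the oldest is Paleoarchean and the youngest is Cenozoic; oldest to youngest: Paleoarchean, Mesoarchean, Neoarchean, Mesoproterozoic, Neoproterozoic, Paleozoic, Cenozoic.
Oldest start 3600 minus youngest end 0 gives 3600 Myr overall.

Paleoarchean → Mesoarchean → Neoarchean → Mesoproterozoic → Neoproterozoic → Paleozoic → Cenozoic; total span 3600 Myr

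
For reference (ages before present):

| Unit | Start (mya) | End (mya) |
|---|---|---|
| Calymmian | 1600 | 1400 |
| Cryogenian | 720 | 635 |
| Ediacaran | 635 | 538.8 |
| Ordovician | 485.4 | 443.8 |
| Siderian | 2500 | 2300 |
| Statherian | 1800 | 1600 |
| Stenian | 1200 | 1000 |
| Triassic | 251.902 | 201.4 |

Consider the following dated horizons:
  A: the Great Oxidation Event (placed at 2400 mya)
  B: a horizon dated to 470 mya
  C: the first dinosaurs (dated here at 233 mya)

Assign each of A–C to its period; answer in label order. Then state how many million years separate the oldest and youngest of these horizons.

A — Siderian; B — Ordovician; C — Triassic; span 2167 million years

Match each age against the start–end ranges in the excerpt: A = 2400 Ma → Siderian (2500–2300); B = 470 Ma → Ordovician (485.4–443.8); C = 233 Ma → Triassic (251.902–201.4).
The largest age is 2400 Ma and the smallest is 233 Ma; their difference is 2167 Myr.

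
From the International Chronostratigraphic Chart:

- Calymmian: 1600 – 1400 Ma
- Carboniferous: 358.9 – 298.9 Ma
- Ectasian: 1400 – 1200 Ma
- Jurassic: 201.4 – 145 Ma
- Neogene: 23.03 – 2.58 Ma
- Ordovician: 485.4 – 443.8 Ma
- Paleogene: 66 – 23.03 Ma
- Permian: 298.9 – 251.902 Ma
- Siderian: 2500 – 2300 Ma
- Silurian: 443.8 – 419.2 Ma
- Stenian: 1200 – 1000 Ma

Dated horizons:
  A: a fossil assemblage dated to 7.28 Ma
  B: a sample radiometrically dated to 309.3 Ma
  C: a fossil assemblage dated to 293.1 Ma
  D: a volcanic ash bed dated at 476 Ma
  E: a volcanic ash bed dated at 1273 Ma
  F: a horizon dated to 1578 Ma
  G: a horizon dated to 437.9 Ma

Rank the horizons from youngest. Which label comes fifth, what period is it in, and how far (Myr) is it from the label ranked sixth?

D, in the Ordovician; 797 million years to E

Smaller Ma means younger, so youngest first: A 7.28 < C 293.1 < B 309.3 < G 437.9 < D 476 < E 1273 < F 1578.
Counting 5 along gives D (476 Ma); the excerpt puts that inside the Ordovician, 485.4–443.8 Ma.
Next in line is E (1273 Ma), and 1273 − 476 = 797 Myr.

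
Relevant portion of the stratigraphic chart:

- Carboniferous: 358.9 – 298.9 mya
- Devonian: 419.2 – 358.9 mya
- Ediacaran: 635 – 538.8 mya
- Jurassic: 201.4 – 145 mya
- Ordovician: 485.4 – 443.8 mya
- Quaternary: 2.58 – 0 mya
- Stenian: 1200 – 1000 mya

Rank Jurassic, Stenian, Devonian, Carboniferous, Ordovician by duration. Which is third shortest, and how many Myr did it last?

Durations: Jurassic 56.4; Stenian 200; Devonian 60.3; Carboniferous 60; Ordovician 41.6 Myr.
Sorted shortest-first: Ordovician (41.6), Jurassic (56.4), Carboniferous (60), Devonian (60.3), Stenian (200).
The third shortest is Carboniferous at 60 Myr.

Carboniferous, 60 million years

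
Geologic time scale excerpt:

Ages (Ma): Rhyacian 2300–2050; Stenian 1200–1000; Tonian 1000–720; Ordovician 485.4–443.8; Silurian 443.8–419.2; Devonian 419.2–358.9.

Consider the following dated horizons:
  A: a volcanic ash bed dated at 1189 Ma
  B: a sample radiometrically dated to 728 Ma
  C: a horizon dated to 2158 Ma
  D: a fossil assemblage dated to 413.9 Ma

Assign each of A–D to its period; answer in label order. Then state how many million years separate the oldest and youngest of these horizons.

A — Stenian; B — Tonian; C — Rhyacian; D — Devonian; span 1744.1 million years

A: 1189 Ma lies in 1200–1000 Ma, so Stenian.
B: 728 Ma lies in 1000–720 Ma, so Tonian.
C: 2158 Ma lies in 2300–2050 Ma, so Rhyacian.
D: 413.9 Ma lies in 419.2–358.9 Ma, so Devonian.
Oldest = 2158 Ma, youngest = 413.9 Ma → span 1744.1 Myr.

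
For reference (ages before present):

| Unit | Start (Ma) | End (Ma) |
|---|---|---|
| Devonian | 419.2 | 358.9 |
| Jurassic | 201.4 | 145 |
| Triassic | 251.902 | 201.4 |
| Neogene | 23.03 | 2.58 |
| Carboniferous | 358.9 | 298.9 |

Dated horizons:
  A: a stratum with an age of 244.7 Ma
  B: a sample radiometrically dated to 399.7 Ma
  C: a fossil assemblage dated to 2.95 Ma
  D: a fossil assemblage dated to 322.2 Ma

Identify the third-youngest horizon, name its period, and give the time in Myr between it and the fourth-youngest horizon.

D, in the Carboniferous; 77.5 million years to B

Smaller Ma means younger, so youngest first: C 2.95 < A 244.7 < D 322.2 < B 399.7.
Counting 3 along gives D (322.2 Ma); the excerpt puts that inside the Carboniferous, 358.9–298.9 Ma.
Next in line is B (399.7 Ma), and 399.7 − 322.2 = 77.5 Myr.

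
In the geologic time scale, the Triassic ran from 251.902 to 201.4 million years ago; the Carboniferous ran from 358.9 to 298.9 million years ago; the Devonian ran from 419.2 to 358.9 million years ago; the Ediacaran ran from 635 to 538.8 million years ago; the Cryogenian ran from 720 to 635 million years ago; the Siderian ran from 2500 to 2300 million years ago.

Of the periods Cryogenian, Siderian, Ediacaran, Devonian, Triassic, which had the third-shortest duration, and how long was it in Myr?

Cryogenian, 85 million years

Durations: Cryogenian 85; Siderian 200; Ediacaran 96.2; Devonian 60.3; Triassic 50.502 Myr.
Sorted shortest-first: Triassic (50.502), Devonian (60.3), Cryogenian (85), Ediacaran (96.2), Siderian (200).
The third shortest is Cryogenian at 85 Myr.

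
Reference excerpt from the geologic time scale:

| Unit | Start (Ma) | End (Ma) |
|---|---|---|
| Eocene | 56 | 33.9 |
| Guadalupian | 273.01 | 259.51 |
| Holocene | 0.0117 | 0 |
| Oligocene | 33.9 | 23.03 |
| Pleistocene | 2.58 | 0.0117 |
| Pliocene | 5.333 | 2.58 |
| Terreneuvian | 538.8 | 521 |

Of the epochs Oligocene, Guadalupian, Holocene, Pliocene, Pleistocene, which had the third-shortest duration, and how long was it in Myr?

Pliocene, 2.753 million years

Start − end for each: Oligocene 33.9 − 23.03 = 10.87; Guadalupian 273.01 − 259.51 = 13.5; Holocene 0.0117 − 0 = 0.0117; Pliocene 5.333 − 2.58 = 2.753; Pleistocene 2.58 − 0.0117 = 2.5683.
Ranking these from shortest: Holocene < Pleistocene < Pliocene < Oligocene < Guadalupian.
Position 3 in that ranking is Pliocene, which lasted 2.753 Myr.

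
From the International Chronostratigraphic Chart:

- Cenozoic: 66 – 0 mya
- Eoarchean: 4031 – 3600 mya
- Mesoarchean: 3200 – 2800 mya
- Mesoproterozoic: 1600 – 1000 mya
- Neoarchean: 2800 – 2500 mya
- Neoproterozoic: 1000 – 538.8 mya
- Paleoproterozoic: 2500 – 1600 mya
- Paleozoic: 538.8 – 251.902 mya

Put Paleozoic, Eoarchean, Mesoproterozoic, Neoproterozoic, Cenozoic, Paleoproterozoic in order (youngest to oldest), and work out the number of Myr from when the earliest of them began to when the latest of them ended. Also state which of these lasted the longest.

Cenozoic, Paleozoic, Neoproterozoic, Mesoproterozoic, Paleoproterozoic, Eoarchean; total span 4031 Myr; longest is Paleoproterozoic

From the excerpt: Paleozoic 538.8–251.902; Eoarchean 4031–3600; Mesoproterozoic 1600–1000; Neoproterozoic 1000–538.8; Cenozoic 66–0; Paleoproterozoic 2500–1600 (Ma).
Larger Ma is earlier, so the oldest is Eoarchean and the youngest is Cenozoic; youngest to oldest: Cenozoic, Paleozoic, Neoproterozoic, Mesoproterozoic, Paleoproterozoic, Eoarchean.
Oldest start 4031 minus youngest end 0 gives 4031 Myr overall.
Individual lengths (start − end): Cenozoic 66; Paleozoic 286.898; Paleoproterozoic 900; Eoarchean 431; Neoproterozoic 461.2; Mesoproterozoic 600. The largest is Paleoproterozoic at 900 Myr.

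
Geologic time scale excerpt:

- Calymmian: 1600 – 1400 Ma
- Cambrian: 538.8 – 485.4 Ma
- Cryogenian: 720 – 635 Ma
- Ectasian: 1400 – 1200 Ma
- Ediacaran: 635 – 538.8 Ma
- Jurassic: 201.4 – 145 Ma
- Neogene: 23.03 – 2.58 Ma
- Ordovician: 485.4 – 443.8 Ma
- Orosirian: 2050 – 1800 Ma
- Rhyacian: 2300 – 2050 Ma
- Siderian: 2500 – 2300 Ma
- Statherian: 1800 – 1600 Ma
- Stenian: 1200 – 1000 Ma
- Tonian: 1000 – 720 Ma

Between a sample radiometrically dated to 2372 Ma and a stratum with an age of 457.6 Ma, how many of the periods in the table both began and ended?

The older date is 2372 Ma and the younger is 457.6 Ma.
Periods with start < 2372 and end > 457.6 Ma: Rhyacian (2300–2050), Orosirian (2050–1800), Statherian (1800–1600), Calymmian (1600–1400), Ectasian (1400–1200), Stenian (1200–1000), Tonian (1000–720), Cryogenian (720–635), Ediacaran (635–538.8), Cambrian (538.8–485.4).
That is 10 complete periods.

10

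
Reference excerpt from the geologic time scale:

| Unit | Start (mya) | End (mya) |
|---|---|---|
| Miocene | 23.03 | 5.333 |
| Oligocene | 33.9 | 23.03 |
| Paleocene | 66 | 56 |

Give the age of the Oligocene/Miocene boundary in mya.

The Oligocene ends and the Miocene begins at 23.03 mya.

23.03 mya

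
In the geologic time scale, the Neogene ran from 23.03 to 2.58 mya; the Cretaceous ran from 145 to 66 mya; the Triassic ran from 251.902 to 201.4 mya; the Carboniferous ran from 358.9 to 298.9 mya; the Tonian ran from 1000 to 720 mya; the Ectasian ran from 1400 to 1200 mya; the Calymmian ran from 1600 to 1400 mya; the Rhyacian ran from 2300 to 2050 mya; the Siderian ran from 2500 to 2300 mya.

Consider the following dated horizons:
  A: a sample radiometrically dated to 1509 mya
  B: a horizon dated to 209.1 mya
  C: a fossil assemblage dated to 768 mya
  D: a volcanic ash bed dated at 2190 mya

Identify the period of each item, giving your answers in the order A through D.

A: 1509 Ma lies in 1600–1400 Ma, so Calymmian.
B: 209.1 Ma lies in 251.902–201.4 Ma, so Triassic.
C: 768 Ma lies in 1000–720 Ma, so Tonian.
D: 2190 Ma lies in 2300–2050 Ma, so Rhyacian.

A — Calymmian; B — Triassic; C — Tonian; D — Rhyacian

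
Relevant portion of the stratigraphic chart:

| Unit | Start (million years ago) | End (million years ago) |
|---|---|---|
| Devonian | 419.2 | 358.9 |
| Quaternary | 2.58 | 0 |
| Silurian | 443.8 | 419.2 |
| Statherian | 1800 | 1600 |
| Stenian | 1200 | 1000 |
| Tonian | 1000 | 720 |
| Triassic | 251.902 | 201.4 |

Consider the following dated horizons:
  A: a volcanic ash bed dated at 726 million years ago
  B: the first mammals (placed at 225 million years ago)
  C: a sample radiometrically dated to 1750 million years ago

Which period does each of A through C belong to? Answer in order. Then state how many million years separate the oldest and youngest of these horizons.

A: 726 Ma lies in 1000–720 Ma, so Tonian.
B: 225 Ma lies in 251.902–201.4 Ma, so Triassic.
C: 1750 Ma lies in 1800–1600 Ma, so Statherian.
Oldest = 1750 Ma, youngest = 225 Ma → span 1525 Myr.

A — Tonian; B — Triassic; C — Statherian; span 1525 million years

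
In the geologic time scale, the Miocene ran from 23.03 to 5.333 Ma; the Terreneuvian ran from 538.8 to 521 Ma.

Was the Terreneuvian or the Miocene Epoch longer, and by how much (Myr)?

Terreneuvian: 538.8 − 521 = 17.8 Myr.
Miocene: 23.03 − 5.333 = 17.697 Myr.
Difference: 17.8 − 17.697 = 0.103 Myr, so the Terreneuvian was longer.

Terreneuvian, by 0.103 million years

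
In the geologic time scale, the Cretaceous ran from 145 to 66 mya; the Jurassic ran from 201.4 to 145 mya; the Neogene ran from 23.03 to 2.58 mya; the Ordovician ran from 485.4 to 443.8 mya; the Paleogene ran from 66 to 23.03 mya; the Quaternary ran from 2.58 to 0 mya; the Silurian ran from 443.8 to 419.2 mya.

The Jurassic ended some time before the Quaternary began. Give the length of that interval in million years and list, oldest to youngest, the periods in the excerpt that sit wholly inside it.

End of Jurassic = 145 Ma; start of Quaternary = 2.58 Ma.
Gap = 145 − 2.58 = 142.42 Myr.
Periods wholly inside 145–2.58 Ma: Cretaceous (145–66), Paleogene (66–23.03), Neogene (23.03–2.58).

142.42 million years; Cretaceous, Paleogene, Neogene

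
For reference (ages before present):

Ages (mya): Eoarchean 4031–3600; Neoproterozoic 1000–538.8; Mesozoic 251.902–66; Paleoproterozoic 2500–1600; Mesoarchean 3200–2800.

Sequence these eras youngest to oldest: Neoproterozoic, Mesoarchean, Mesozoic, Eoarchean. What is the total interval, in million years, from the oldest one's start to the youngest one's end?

Mesozoic → Neoproterozoic → Mesoarchean → Eoarchean; total span 3965 Myr

From the excerpt: Neoproterozoic 1000–538.8; Mesoarchean 3200–2800; Mesozoic 251.902–66; Eoarchean 4031–3600 (Ma).
Larger Ma is earlier, so the oldest is Eoarchean and the youngest is Mesozoic; youngest to oldest: Mesozoic, Neoproterozoic, Mesoarchean, Eoarchean.
Oldest start 4031 minus youngest end 66 gives 3965 Myr overall.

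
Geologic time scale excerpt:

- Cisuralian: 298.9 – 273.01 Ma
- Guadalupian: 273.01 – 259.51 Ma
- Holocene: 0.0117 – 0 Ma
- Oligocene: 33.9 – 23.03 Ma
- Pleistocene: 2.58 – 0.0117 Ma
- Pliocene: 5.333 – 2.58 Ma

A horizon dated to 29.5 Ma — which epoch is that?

29.5 Ma lies between 33.9 and 23.03 Ma, so it falls in the Oligocene.

Oligocene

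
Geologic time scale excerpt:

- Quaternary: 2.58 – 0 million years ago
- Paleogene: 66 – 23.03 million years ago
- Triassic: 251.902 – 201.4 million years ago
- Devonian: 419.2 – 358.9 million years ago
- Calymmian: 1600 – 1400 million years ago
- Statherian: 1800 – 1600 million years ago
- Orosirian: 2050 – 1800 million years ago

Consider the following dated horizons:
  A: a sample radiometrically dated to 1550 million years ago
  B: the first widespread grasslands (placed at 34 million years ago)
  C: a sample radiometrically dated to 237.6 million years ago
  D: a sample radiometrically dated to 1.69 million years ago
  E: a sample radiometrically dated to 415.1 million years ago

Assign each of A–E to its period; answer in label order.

A — Calymmian; B — Paleogene; C — Triassic; D — Quaternary; E — Devonian

Match each age against the start–end ranges in the excerpt: A = 1550 Ma → Calymmian (1600–1400); B = 34 Ma → Paleogene (66–23.03); C = 237.6 Ma → Triassic (251.902–201.4); D = 1.69 Ma → Quaternary (2.58–0); E = 415.1 Ma → Devonian (419.2–358.9).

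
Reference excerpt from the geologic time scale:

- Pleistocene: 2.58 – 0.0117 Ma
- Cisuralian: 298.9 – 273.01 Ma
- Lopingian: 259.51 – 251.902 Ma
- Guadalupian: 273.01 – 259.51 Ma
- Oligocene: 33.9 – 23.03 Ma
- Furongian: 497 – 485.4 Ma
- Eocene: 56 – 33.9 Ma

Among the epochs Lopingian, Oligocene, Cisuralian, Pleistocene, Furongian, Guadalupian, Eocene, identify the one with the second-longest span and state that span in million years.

Start − end for each: Lopingian 259.51 − 251.902 = 7.608; Oligocene 33.9 − 23.03 = 10.87; Cisuralian 298.9 − 273.01 = 25.89; Pleistocene 2.58 − 0.0117 = 2.5683; Furongian 497 − 485.4 = 11.6; Guadalupian 273.01 − 259.51 = 13.5; Eocene 56 − 33.9 = 22.1.
Ranking these from longest: Cisuralian > Eocene > Guadalupian > Furongian > Oligocene > Lopingian > Pleistocene.
Position 2 in that ranking is Eocene, which lasted 22.1 Myr.

Eocene, 22.1 million years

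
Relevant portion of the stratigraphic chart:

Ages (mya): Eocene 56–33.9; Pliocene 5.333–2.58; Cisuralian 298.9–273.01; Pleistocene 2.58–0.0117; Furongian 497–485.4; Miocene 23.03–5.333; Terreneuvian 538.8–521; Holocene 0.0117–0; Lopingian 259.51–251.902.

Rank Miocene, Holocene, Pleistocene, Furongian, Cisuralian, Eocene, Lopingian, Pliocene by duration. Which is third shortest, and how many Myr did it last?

Durations: Miocene 17.697; Holocene 0.0117; Pleistocene 2.5683; Furongian 11.6; Cisuralian 25.89; Eocene 22.1; Lopingian 7.608; Pliocene 2.753 Myr.
Sorted shortest-first: Holocene (0.0117), Pleistocene (2.5683), Pliocene (2.753), Lopingian (7.608), Furongian (11.6), Miocene (17.697), Eocene (22.1), Cisuralian (25.89).
The third shortest is Pliocene at 2.753 Myr.

Pliocene, 2.753 million years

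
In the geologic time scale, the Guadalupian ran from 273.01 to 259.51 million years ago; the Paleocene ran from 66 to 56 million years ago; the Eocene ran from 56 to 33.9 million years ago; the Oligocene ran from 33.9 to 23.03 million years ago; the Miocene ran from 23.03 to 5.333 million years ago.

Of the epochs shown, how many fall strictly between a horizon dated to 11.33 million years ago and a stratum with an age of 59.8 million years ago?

2

59.8 Ma sits inside the Paleocene (66–56) and 11.33 Ma inside the Miocene (23.03–5.333); neither of those is wholly between the two dates.
The listed epochs lying completely between them are Eocene, Oligocene — 2 in all.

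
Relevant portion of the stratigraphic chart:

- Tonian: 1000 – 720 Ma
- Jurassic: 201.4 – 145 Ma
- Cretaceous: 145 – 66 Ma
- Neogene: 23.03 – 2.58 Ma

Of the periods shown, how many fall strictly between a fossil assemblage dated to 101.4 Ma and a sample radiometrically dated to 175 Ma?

Checking each listed span, none has both start < 175 Ma and end > 101.4 Ma — every period straddles one of the two dates or lies outside them — so the count is 0.

0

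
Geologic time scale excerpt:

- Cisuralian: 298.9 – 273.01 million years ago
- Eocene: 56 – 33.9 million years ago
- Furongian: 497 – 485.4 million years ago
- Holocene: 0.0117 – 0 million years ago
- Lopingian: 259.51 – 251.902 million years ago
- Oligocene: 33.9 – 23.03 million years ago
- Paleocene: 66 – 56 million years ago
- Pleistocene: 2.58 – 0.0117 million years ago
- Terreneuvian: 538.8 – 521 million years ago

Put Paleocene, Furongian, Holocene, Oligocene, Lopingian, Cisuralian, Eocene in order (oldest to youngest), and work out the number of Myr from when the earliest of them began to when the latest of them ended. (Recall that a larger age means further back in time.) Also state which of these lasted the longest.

Start ages (Ma): Furongian 497, Cisuralian 298.9, Lopingian 259.51, Paleocene 66, Eocene 56, Oligocene 33.9, Holocene 0.0117.
Ordered oldest to youngest: Furongian, Cisuralian, Lopingian, Paleocene, Eocene, Oligocene, Holocene.
Span = 497 − 0 = 497 Myr.
Durations: Oligocene 10.87, Lopingian 7.608, Paleocene 10, Eocene 22.1, Cisuralian 25.89, Holocene 0.0117, Furongian 11.6 → longest is Cisuralian (25.89 Myr).

Furongian, Cisuralian, Lopingian, Paleocene, Eocene, Oligocene, Holocene; total span 497 Myr; longest is Cisuralian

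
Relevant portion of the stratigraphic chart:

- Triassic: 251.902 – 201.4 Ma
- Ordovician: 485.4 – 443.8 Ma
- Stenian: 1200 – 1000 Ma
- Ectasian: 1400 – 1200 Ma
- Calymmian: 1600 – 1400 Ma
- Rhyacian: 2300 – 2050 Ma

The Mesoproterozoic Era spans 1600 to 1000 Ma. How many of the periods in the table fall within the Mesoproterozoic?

Periods inside 1600–1000 Ma: Calymmian, Ectasian, Stenian — 3 in total.

3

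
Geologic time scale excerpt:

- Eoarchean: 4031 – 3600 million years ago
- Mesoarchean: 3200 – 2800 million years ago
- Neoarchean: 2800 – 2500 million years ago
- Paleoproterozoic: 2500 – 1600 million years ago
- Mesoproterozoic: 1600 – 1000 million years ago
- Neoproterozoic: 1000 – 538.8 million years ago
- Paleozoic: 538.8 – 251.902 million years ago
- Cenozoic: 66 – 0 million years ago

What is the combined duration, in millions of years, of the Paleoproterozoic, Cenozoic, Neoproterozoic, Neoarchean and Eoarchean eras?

2158.2 million years

Duration is start − end for each: (2500 − 1600) + (66 − 0) + (1000 − 538.8) + (2800 − 2500) + (4031 − 3600).
That is 900 + 66 + 461.2 + 300 + 431, which totals 2158.2 million years.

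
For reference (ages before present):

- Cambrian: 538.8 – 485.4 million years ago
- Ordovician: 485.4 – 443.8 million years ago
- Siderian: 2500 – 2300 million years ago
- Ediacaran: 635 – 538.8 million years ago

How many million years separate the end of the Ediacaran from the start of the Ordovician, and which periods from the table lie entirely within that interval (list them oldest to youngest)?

53.4 million years; Cambrian

End of Ediacaran = 538.8 Ma; start of Ordovician = 485.4 Ma.
Gap = 538.8 − 485.4 = 53.4 Myr.
Periods wholly inside 538.8–485.4 Ma: Cambrian (538.8–485.4).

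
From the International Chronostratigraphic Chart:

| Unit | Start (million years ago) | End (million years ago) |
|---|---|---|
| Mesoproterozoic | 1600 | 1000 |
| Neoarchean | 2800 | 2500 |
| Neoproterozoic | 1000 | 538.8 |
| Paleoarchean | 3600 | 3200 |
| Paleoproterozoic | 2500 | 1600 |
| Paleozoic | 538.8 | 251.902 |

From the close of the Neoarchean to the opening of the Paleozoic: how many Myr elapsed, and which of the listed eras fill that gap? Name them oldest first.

1961.2 million years; Paleoproterozoic, Mesoproterozoic, Neoproterozoic

End of Neoarchean = 2500 Ma; start of Paleozoic = 538.8 Ma.
Gap = 2500 − 538.8 = 1961.2 Myr.
Eras wholly inside 2500–538.8 Ma: Paleoproterozoic (2500–1600), Mesoproterozoic (1600–1000), Neoproterozoic (1000–538.8).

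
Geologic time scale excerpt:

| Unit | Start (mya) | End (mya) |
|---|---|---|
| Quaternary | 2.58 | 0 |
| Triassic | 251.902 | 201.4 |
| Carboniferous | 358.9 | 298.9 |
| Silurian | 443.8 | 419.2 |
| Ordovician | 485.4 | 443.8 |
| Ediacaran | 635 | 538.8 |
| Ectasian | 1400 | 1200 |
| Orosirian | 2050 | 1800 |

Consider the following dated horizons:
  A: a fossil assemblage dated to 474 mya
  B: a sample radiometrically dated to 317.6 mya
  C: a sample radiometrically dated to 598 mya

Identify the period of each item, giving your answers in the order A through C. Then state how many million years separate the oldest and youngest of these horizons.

A — Ordovician; B — Carboniferous; C — Ediacaran; span 280.4 million years

Match each age against the start–end ranges in the excerpt: A = 474 Ma → Ordovician (485.4–443.8); B = 317.6 Ma → Carboniferous (358.9–298.9); C = 598 Ma → Ediacaran (635–538.8).
The largest age is 598 Ma and the smallest is 317.6 Ma; their difference is 280.4 Myr.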